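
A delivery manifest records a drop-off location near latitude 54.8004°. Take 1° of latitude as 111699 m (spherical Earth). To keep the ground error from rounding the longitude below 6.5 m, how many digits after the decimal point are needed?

4 decimal places

At 54.8004° one degree of longitude covers 111699 × cos 54.8004° ≈ 111699 × 0.5764 ≈ 64386.3 m.
With N decimal places the half-ulp bound is 0.5·10⁻ᴺ°, or 0.5·10⁻ᴺ × 64386.3 m on the ground.
Setting 32193.1 × 10⁻ᴺ ≤ 6.5 gives 10ᴺ ≥ 4953, i.e. N ≥ 3.69.
So 4 decimal places suffice (3.22 m); 3 would allow up to 32.2 m.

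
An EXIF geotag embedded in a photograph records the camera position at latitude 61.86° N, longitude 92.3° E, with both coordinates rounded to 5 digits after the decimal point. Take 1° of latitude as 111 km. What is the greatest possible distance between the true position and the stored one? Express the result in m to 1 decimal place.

Rounding to 5 decimal places leaves each coordinate within ±5e-06° of the true value.
N–S: 5e-06° × 111000 m/° = 0.555 m.
East–west component at 61.86°: 5e-06° × 111000 × cos 61.86° ≈ 5e-06 × 52350.7 ≈ 0.261753 m.
Worst case both components are at the extreme and orthogonal: √(0.555² + 0.261753²) ≈ 0.613628 m.

0.6 m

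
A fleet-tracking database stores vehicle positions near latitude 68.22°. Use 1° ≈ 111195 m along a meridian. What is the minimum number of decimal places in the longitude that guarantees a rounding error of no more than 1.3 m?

At 68.22° one degree of longitude covers 111195 × cos 68.22° ≈ 111195 × 0.3710 ≈ 41258.2 m.
Rounding to N decimal places gives at most 0.5 × 10⁻ᴺ degrees of error, i.e. 0.5 × 10⁻ᴺ × 41258.2 m.
Setting 20629.1 × 10⁻ᴺ ≤ 1.3 gives 10ᴺ ≥ 1.587e+04, i.e. N ≥ 4.20.
N = 4 would give 2.06 m (too coarse); N = 5 gives 0.206 m ≤ 1.3 m.

5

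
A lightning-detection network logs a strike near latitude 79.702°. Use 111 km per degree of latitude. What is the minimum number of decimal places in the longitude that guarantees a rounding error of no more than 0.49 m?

At 79.702° one degree of longitude covers 111000 × cos 79.702° ≈ 111000 × 0.1788 ≈ 19843.2 m.
Rounding to N decimal places gives at most 0.5 × 10⁻ᴺ degrees of error, i.e. 0.5 × 10⁻ᴺ × 19843.2 m.
Need 0.5 × 19843.2 × 10⁻ᴺ ≤ 0.49 → 10⁻ᴺ ≤ 4.939e-05, so N ≥ 4.31.
At 4 places the error can reach 0.992 m, but 5 places keeps it to 0.0992 m.

5 decimal places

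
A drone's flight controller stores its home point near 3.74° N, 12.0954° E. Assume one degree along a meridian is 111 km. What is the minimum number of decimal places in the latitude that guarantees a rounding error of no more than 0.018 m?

One degree of latitude covers 111000 m.
Rounding to N decimal places gives at most 0.5 × 10⁻ᴺ degrees of error, i.e. 0.5 × 10⁻ᴺ × 111000 m.
Setting 55500 × 10⁻ᴺ ≤ 0.018 gives 10ᴺ ≥ 3.083e+06, i.e. N ≥ 6.49.
So 7 decimal places suffice (0.00555 m); 6 would allow up to 0.0555 m.

7 decimal places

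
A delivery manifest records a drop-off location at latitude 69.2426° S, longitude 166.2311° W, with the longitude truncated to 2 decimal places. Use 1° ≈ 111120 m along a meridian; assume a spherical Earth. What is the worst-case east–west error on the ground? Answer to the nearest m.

Truncating at 2 decimal places can drop up to a full unit in the last place, so the longitude may be off by as much as 0.01°.
Parallels shrink by cos φ, so at 69.2426° a degree of longitude is 111120 × 0.3544 ≈ 39382.2 m.
Maximum E–W displacement: 0.01 × 39382.2 = 393.822 m.

394 m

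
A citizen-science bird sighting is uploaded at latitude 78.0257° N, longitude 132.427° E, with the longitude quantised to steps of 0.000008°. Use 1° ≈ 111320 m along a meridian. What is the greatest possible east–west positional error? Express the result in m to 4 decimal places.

With a 0.000008° grid the true value lies within half a step, ±0.000008°/2 = ±4e-06°, of the stored one.
Parallels shrink by cos φ, so at 78.0257° a degree of longitude is 111320 × 0.2075 ≈ 23095.9 m.
So at most 4e-06° × 23095.9 ≈ 0.0923835 m east–west.

0.0924 m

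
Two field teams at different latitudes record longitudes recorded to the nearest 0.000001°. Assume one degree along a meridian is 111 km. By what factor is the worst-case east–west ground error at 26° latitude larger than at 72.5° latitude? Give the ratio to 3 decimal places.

2.989

Rounding to 6 decimal places leaves the longitude within ±5e-07° of the true value.
Error at 26° = 5e-07° × 111000 × cos 26° ≈ 0.0555 × 0.8988 = 0.049883 m.
Error at 72.5° = 5e-07° × 111000 × cos 72.5° ≈ 0.0555 × 0.3007 = 0.016689 m.
The ratio reduces to cos 26° / cos 72.5° = 0.8988/0.3007 ≈ 2.9889.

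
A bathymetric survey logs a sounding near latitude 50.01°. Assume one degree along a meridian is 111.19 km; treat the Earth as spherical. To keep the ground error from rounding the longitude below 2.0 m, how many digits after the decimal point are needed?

At 50.01° one degree of longitude covers 111190 × cos 50.01° ≈ 111190 × 0.6427 ≈ 71456.7 m.
N decimal places → at most half a unit in the last place, 0.5 × 10⁻ᴺ° = 71456.7/2 × 10⁻ᴺ m.
Setting 35728.3 × 10⁻ᴺ ≤ 2.0 gives 10ᴺ ≥ 1.786e+04, i.e. N ≥ 4.25.
At 4 places the error can reach 3.57 m, but 5 places keeps it to 0.357 m.

5 decimal places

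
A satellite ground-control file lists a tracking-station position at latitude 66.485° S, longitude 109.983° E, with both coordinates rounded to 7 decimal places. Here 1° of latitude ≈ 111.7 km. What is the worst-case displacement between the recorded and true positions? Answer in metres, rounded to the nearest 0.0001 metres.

0.0060 metres

Rounding to 7 decimal places leaves each coordinate within ±5e-08° of the true value.
N–S: 5e-08° × 111700 m/° = 0.005585 m.
E–W at 66.485°: 5e-08° × 111700 × cos 66.485° = 5e-08 × 111700 × 0.3990 ≈ 0.00222835 m.
Worst case both components are at the extreme and orthogonal: √(0.005585² + 0.00222835²) ≈ 0.00601313 m.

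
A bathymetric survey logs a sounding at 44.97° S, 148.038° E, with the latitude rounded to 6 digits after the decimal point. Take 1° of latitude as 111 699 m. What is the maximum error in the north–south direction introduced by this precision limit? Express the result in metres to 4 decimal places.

Rounding to 6 decimal places leaves the latitude within ±5e-07° of the true value.
North–south distance: 5e-07° × 111699 m/° = 0.0558495 m.

0.0558 metres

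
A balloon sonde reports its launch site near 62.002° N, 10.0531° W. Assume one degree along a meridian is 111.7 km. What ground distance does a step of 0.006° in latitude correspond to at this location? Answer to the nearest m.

670 m

Along a meridian 0.006° is 0.006 × 111700 = 670.2 m.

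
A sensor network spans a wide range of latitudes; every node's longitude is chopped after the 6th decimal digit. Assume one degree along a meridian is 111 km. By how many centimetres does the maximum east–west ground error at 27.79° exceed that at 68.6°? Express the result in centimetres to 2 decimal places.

5.77 centimetres

Truncating at 6 decimal places can drop up to a full unit in the last place, so the longitude may be off by as much as 1e-06°.
At 27.79°: 1e-06° × 111000 × cos 27.79° = 1e-06 × 111000 × 0.8847 ≈ 0.098198 m.
Error at 68.6° = 1e-06° × 111000 × cos 68.6° ≈ 0.111 × 0.3649 = 0.040501 m.
Difference: 0.098198 − 0.040501 = 0.057696 m.
That is 0.0576962 m = 5.7696 cm.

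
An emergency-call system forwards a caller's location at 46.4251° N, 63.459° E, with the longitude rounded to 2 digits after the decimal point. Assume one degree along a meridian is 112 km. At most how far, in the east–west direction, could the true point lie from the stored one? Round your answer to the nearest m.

386 m

Rounding to 2 decimal places leaves the longitude within ±0.005° of the true value.
One degree of longitude at 46.4251° is 112000 × cos 46.4251° ≈ 112000 × 0.6893 = 77201.9 m.
Maximum E–W displacement: 0.005 × 77201.9 = 386.009 m.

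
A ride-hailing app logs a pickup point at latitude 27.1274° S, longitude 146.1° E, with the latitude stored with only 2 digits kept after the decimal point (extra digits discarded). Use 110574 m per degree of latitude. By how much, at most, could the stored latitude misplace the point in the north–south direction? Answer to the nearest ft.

Truncating at 2 decimal places can drop up to a full unit in the last place, so the latitude may be off by as much as 0.01°.
Along the meridian that is 0.01° × 110574 m/° = 1105.74 m.
In feet: 1105.74 m ÷ 0.3048 ≈ 3627.8 ft.

3628 ft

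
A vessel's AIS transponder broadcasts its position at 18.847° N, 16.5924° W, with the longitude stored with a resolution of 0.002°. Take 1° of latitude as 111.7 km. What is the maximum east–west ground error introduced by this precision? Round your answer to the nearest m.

With a 0.002° grid the true value lies within half a step, ±0.002°/2 = ±0.001°, of the stored one.
One degree of longitude at 18.847° is 111700 × cos 18.847° ≈ 111700 × 0.9464 = 105711 m.
So at most 0.001° × 105711 ≈ 105.711 m east–west.

106 m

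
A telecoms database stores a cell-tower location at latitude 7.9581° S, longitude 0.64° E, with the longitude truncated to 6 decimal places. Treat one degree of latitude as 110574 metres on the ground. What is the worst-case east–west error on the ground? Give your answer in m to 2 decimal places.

Truncating at 6 decimal places can drop up to a full unit in the last place, so the longitude may be off by as much as 1e-06°.
At latitude 7.9581° a degree of longitude spans 110574 m × cos 7.9581° = 110574 × 0.9904 ≈ 109509 m.
Maximum E–W displacement: 1e-06 × 109509 = 0.109509 m.

0.11 m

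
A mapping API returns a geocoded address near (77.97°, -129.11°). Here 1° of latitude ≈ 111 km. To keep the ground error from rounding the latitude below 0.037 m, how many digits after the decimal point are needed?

7

One degree of latitude covers 111000 m.
Rounding to N decimal places gives at most 0.5 × 10⁻ᴺ degrees of error, i.e. 0.5 × 10⁻ᴺ × 111000 m.
Need 0.5 × 111000 × 10⁻ᴺ ≤ 0.037 → 10⁻ᴺ ≤ 6.667e-07, so N ≥ 6.18.
At 6 places the error can reach 0.0555 m, but 7 places keeps it to 0.00555 m.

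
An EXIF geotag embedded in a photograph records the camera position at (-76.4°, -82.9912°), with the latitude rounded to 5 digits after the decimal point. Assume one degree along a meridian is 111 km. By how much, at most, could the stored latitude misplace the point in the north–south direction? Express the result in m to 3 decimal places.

Rounding to 5 decimal places leaves the latitude within ±5e-06° of the true value.
North–south distance: 5e-06° × 111000 m/° = 0.555 m.

0.555 m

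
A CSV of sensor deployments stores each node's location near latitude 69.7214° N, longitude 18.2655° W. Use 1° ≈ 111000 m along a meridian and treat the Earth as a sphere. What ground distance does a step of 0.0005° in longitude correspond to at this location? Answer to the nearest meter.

19 meters

At 69.7214° a degree of longitude is 111000 × cos 69.7214° ≈ 38471 m, so 0.0005° corresponds to 19.2355 m.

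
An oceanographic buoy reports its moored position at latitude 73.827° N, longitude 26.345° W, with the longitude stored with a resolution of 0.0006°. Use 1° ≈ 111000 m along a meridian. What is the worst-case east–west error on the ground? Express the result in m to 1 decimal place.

With a 0.0006° grid the true value lies within half a step, ±0.0006°/2 = ±0.0003°, of the stored one.
At latitude 73.827° a degree of longitude spans 111000 m × cos 73.827° = 111000 × 0.2785 ≈ 30917.8 m.
Maximum E–W displacement: 0.0003 × 30917.8 = 9.27533 m.

9.3 m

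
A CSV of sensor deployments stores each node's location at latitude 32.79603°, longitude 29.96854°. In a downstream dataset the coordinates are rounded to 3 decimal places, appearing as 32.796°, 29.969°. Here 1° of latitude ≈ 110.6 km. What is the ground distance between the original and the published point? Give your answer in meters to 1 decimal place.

42.9 meters

The latitude changed by +0.00003° and the longitude by -0.00046°.
North–south shift: 0.00003 × 110600 = 3.318 m.
East–west at this latitude: -0.00046° × 110600 × cos 32.796° ≈ -0.00046 × 92970.8 = -42.7666 m.
Combined displacement = (3.318² + 42.7666²)^½ ≈ 42.8951 m.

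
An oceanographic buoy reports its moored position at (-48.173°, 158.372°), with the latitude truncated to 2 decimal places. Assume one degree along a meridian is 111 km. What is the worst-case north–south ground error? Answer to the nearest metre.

1110 metres

Truncating at 2 decimal places can drop up to a full unit in the last place, so the latitude may be off by as much as 0.01°.
Along the meridian that is 0.01° × 111000 m/° = 1110 m.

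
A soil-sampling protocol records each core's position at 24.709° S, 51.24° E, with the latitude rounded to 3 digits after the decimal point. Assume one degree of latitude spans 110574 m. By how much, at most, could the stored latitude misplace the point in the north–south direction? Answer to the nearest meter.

Rounding to 3 decimal places leaves the latitude within ±0.0005° of the true value.
North–south distance: 0.0005° × 110574 m/° = 55.287 m.

55 meters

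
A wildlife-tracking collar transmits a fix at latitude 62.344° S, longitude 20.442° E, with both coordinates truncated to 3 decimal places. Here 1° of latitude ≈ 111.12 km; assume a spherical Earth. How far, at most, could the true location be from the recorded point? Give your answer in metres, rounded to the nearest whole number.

123 metres

Truncating at 3 decimal places can drop up to a full unit in the last place, so each coordinate may be off by as much as 0.001°.
Latitude error → 0.001 × 111120 = 111.12 m along the meridian.
Longitude error → 0.001 × 111120 × cos 62.344° = 0.001 × 111120 × 0.4642 ≈ 51.5777 m.
Worst case both components are at the extreme and orthogonal: √(111.12² + 51.5777²) ≈ 122.507 m.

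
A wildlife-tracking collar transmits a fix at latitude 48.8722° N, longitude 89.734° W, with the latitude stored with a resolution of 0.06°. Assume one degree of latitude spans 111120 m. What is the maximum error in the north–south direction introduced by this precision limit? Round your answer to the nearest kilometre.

3 kilometres

With a 0.06° grid the true value lies within half a step, ±0.06°/2 = ±0.03°, of the stored one.
Along the meridian that is 0.03° × 111120 m/° = 3333.6 m.
That is 3333.6 m = 3.3336 km.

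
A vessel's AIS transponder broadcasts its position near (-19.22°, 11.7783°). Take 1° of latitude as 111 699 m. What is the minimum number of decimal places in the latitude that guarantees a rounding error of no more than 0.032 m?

One degree of latitude covers 111699 m.
N decimal places → at most half a unit in the last place, 0.5 × 10⁻ᴺ° = 111699/2 × 10⁻ᴺ m.
Need 0.5 × 111699 × 10⁻ᴺ ≤ 0.032 → 10⁻ᴺ ≤ 5.730e-07, so N ≥ 6.24.
At 6 places the error can reach 0.0558 m, but 7 places keeps it to 0.00558 m.

7 decimal places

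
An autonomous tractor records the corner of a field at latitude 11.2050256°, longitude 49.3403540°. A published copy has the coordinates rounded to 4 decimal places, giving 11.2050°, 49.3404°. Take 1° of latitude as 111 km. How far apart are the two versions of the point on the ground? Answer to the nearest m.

The latitude changed by +0.0000256° and the longitude by -0.0000460°.
North–south shift: 0.0000256 × 111000 = 2.8416 m.
East–west at this latitude: -0.0000460° × 111000 × cos 11.205° ≈ -0.0000460 × 108884 = -5.00867 m.
Combined displacement = (2.8416² + 5.00867²)^½ ≈ 5.7586 m.

6 m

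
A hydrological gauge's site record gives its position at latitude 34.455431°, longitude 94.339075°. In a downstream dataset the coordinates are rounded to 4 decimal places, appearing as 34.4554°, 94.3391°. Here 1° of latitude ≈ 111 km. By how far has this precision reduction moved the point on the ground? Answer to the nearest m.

4 m

Δlat = 34.455431 − 34.4554 = +0.000031°; Δlon = 94.339075 − 94.3391 = -0.000025°.
N–S: 0.000031° × 111000 m/° = 3.441 m.
East–west at this latitude: -0.000025° × 111000 × cos 34.4554° ≈ -0.000025 × 91526.9 = -2.28817 m.
Hypotenuse of the two orthogonal shifts: √(3.441² + 2.28817²) = 4.13234 m.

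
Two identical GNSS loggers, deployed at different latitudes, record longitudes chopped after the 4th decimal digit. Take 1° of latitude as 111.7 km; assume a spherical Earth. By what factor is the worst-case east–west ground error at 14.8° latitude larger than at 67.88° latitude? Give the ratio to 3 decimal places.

2.568

Truncating at 4 decimal places can drop up to a full unit in the last place, so the longitude may be off by as much as 0.0001°.
At 14.8°: 0.0001° × 111700 × cos 14.8° = 0.0001 × 111700 × 0.9668 ≈ 10.799 m.
At 67.88°: 0.0001° × 111700 × cos 67.88° = 0.0001 × 111700 × 0.3765 ≈ 4.206 m.
Ratio: 10.799 / 4.206 = cos 14.8° / cos 67.88° ≈ 2.5676.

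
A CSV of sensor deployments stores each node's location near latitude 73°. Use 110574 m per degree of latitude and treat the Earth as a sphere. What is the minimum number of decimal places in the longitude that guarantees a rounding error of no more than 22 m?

At 73° one degree of longitude covers 110574 × cos 73° ≈ 110574 × 0.2924 ≈ 32328.7 m.
With N decimal places the half-ulp bound is 0.5·10⁻ᴺ°, or 0.5·10⁻ᴺ × 32328.7 m on the ground.
Setting 16164.4 × 10⁻ᴺ ≤ 22 gives 10ᴺ ≥ 734.7, i.e. N ≥ 2.87.
So 3 decimal places suffice (16.2 m); 2 would allow up to 162 m.

3 decimal places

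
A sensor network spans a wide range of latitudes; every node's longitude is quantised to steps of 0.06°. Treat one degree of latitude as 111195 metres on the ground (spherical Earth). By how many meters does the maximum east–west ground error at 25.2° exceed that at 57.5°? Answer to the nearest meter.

With a 0.06° grid the true value lies within half a step, ±0.06°/2 = ±0.03°, of the stored one.
Error at 25.2° = 0.03° × 111195 × cos 25.2° ≈ 3335.8 × 0.9048 = 3018.4 m.
Error at 57.5° = 0.03° × 111195 × cos 57.5° ≈ 3335.8 × 0.5373 = 1792.4 m.
So the lower-latitude error exceeds the higher by 3018.4 − 1792.4 = 1226 m.

1226 meters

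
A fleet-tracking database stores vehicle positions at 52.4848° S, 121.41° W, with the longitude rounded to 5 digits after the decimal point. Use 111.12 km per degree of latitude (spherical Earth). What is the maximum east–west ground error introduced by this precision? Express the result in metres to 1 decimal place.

Rounding to 5 decimal places leaves the longitude within ±5e-06° of the true value.
One degree of longitude at 52.4848° is 111120 × cos 52.4848° ≈ 111120 × 0.6090 = 67669 m.
So at most 5e-06° × 67669 ≈ 0.338345 m east–west.

0.3 metres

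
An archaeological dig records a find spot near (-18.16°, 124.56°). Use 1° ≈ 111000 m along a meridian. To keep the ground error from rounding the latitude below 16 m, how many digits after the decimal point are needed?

4

One degree of latitude covers 111000 m.
N decimal places → at most half a unit in the last place, 0.5 × 10⁻ᴺ° = 111000/2 × 10⁻ᴺ m.
Need 0.5 × 111000 × 10⁻ᴺ ≤ 16 → 10⁻ᴺ ≤ 2.883e-04, so N ≥ 3.54.
So 4 decimal places suffice (5.55 m); 3 would allow up to 55.5 m.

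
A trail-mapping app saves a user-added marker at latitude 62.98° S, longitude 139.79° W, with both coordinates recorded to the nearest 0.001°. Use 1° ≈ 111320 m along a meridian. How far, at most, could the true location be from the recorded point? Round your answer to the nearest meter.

Rounding to 3 decimal places leaves each coordinate within ±0.0005° of the true value.
Latitude error → 0.0005 × 111320 = 55.66 m along the meridian.
Longitude error → 0.0005 × 111320 × cos 62.98° = 0.0005 × 111320 × 0.4543 ≈ 25.2864 m.
The two errors are perpendicular, so the maximum displacement is √(55.66² + 25.2864²) ≈ 61.1346 m.

61 meters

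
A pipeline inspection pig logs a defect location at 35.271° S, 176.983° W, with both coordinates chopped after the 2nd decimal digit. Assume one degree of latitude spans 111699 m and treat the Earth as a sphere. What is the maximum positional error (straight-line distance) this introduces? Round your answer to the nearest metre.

1442 metres

Truncating at 2 decimal places can drop up to a full unit in the last place, so each coordinate may be off by as much as 0.01°.
North–south component: 0.01° × 111699 = 1116.99 m.
Longitude error → 0.01 × 111699 × cos 35.271° = 0.01 × 111699 × 0.8164 ≈ 911.944 m.
Combining orthogonally: (1116.99² + 911.944²)^½ ≈ 1441.98 m.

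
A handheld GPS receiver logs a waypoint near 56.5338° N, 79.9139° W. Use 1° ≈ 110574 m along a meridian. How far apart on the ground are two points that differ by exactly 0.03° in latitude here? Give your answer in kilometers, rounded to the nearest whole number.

Along a meridian 0.03° is 0.03 × 110574 = 3317.22 m.
That is 3317.22 m = 3.3172 km.

3 kilometers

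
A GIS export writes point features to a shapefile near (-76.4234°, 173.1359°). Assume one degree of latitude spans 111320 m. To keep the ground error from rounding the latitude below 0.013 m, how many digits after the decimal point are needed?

One degree of latitude covers 111320 m.
Rounding to N decimal places gives at most 0.5 × 10⁻ᴺ degrees of error, i.e. 0.5 × 10⁻ᴺ × 111320 m.
Setting 55660 × 10⁻ᴺ ≤ 0.013 gives 10ᴺ ≥ 4.282e+06, i.e. N ≥ 6.63.
N = 6 would give 0.0557 m (too coarse); N = 7 gives 0.00557 m ≤ 0.013 m.

7 decimal places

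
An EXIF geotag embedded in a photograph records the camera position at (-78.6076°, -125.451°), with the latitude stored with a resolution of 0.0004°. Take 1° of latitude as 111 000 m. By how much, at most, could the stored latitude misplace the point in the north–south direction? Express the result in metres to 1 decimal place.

With a 0.0004° grid the true value lies within half a step, ±0.0004°/2 = ±0.0002°, of the stored one.
So the N–S error is at most 0.0002 × 111000 = 22.2 m.

22.2 metres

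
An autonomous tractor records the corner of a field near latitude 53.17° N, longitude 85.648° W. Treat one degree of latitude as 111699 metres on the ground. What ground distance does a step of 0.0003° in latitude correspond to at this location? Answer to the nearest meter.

0.0003° × 111699 m/° = 33.5097 m.

34 meters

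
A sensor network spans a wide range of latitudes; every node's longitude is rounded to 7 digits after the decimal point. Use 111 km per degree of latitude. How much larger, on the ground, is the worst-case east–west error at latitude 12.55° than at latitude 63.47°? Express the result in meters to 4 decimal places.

0.0029 meters

Rounding to 7 decimal places leaves the longitude within ±5e-08° of the true value.
Error at 12.55° = 5e-08° × 111000 × cos 12.55° ≈ 0.00555 × 0.9761 = 0.0054174 m.
At 63.47°: 5e-08° × 111000 × cos 63.47° = 5e-08 × 111000 × 0.4467 ≈ 0.002479 m.
So the lower-latitude error exceeds the higher by 0.0054174 − 0.002479 = 0.0029384 m.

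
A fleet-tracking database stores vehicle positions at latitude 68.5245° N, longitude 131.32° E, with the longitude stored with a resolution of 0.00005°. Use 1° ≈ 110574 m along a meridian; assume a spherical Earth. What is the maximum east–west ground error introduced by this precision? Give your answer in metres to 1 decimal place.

1.0 metres

With a 0.00005° grid the true value lies within half a step, ±0.00005°/2 = ±2.5e-05°, of the stored one.
At latitude 68.5245° a degree of longitude spans 110574 m × cos 68.5245° = 110574 × 0.3661 ≈ 40481.5 m.
Maximum E–W displacement: 2.5e-05 × 40481.5 = 1.01204 m.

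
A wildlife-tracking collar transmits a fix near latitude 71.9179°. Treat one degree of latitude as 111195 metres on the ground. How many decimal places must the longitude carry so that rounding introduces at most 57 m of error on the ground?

At 71.9179° one degree of longitude covers 111195 × cos 71.9179° ≈ 111195 × 0.3104 ≈ 34512.6 m.
With N decimal places the half-ulp bound is 0.5·10⁻ᴺ°, or 0.5·10⁻ᴺ × 34512.6 m on the ground.
Setting 17256.3 × 10⁻ᴺ ≤ 57 gives 10ᴺ ≥ 302.7, i.e. N ≥ 2.48.
N = 2 would give 173 m (too coarse); N = 3 gives 17.3 m ≤ 57 m.

3 decimal places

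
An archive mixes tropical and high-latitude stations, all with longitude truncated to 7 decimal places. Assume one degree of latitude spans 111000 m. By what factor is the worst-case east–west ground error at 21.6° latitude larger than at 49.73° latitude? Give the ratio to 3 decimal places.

Truncating at 7 decimal places can drop up to a full unit in the last place, so the longitude may be off by as much as 1e-07°.
At 21.6°: 1e-07° × 111000 × cos 21.6° = 1e-07 × 111000 × 0.9298 ≈ 0.010321 m.
Error at 49.73° = 1e-07° × 111000 × cos 49.73° ≈ 0.0111 × 0.6464 = 0.0071749 m.
The ratio reduces to cos 21.6° / cos 49.73° = 0.9298/0.6464 ≈ 1.4384.

1.438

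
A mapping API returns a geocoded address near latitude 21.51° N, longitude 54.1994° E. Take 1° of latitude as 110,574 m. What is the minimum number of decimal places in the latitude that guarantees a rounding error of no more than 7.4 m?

4 decimal places

One degree of latitude covers 110574 m.
N decimal places → at most half a unit in the last place, 0.5 × 10⁻ᴺ° = 110574/2 × 10⁻ᴺ m.
Need 0.5 × 110574 × 10⁻ᴺ ≤ 7.4 → 10⁻ᴺ ≤ 1.338e-04, so N ≥ 3.87.
At 3 places the error can reach 55.3 m, but 4 places keeps it to 5.53 m.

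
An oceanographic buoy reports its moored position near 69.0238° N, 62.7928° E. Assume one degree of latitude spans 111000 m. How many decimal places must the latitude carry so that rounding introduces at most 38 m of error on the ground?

One degree of latitude covers 111000 m.
With N decimal places the half-ulp bound is 0.5·10⁻ᴺ°, or 0.5·10⁻ᴺ × 111000 m on the ground.
Need 0.5 × 111000 × 10⁻ᴺ ≤ 38 → 10⁻ᴺ ≤ 6.847e-04, so N ≥ 3.16.
So 4 decimal places suffice (5.55 m); 3 would allow up to 55.5 m.

4 decimal places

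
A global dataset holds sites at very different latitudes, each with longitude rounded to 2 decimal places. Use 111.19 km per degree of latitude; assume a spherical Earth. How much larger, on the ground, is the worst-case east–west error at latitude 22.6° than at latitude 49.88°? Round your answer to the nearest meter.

Rounding to 2 decimal places leaves the longitude within ±0.005° of the true value.
Error at 22.6° = 0.005° × 111190 × cos 22.6° ≈ 555.95 × 0.9232 = 513.26 m.
At 49.88°: 0.005° × 111190 × cos 49.88° = 0.005 × 111190 × 0.6444 ≈ 358.25 m.
So the lower-latitude error exceeds the higher by 513.26 − 358.25 = 155.01 m.

155 meters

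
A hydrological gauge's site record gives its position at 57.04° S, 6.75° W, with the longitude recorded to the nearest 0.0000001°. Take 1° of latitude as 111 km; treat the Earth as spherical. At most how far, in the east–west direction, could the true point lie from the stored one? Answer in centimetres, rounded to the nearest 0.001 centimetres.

Rounding to 7 decimal places leaves the longitude within ±5e-08° of the true value.
Parallels shrink by cos φ, so at 57.04° a degree of longitude is 111000 × 0.5441 ≈ 60389.9 m.
Maximum E–W displacement: 5e-08 × 60389.9 = 0.0030195 m.
That is 0.0030195 m = 0.30195 cm.

0.302 centimetres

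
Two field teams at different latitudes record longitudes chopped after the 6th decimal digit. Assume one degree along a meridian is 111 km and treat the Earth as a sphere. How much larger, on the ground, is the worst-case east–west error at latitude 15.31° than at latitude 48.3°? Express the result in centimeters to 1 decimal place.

Truncating at 6 decimal places can drop up to a full unit in the last place, so the longitude may be off by as much as 1e-06°.
Error at 15.31° = 1e-06° × 111000 × cos 15.31° ≈ 0.111 × 0.9645 = 0.10706 m.
Error at 48.3° = 1e-06° × 111000 × cos 48.3° ≈ 0.111 × 0.6652 = 0.073841 m.
So the lower-latitude error exceeds the higher by 0.10706 − 0.073841 = 0.03322 m.
That is 0.0332202 m = 3.322 cm.

3.3 centimeters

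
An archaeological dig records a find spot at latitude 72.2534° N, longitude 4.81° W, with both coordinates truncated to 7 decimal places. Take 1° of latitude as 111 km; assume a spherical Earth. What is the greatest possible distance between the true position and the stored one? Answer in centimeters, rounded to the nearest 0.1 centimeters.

1.2 centimeters

Truncating at 7 decimal places can drop up to a full unit in the last place, so each coordinate may be off by as much as 1e-07°.
N–S: 1e-07° × 111000 m/° = 0.0111 m.
Longitude error → 1e-07 × 111000 × cos 72.2534° = 1e-07 × 111000 × 0.3048 ≈ 0.00338337 m.
Worst case both components are at the extreme and orthogonal: √(0.0111² + 0.00338337²) ≈ 0.0116042 m.
That is 0.0116042 m = 1.1604 cm.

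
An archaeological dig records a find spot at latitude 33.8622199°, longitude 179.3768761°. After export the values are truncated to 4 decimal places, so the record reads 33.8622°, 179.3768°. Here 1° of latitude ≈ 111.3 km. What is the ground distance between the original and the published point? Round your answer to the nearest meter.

7 meters

The latitude changed by +0.0000199° and the longitude by +0.0000761°.
N–S: 0.0000199° × 111300 m/° = 2.21487 m.
East–west at this latitude: 0.0000761° × 111300 × cos 33.8622° ≈ 0.0000761 × 92421.3 = 7.03326 m.
Distance: √(2.21487² + 7.03326²) ≈ 7.37376 m.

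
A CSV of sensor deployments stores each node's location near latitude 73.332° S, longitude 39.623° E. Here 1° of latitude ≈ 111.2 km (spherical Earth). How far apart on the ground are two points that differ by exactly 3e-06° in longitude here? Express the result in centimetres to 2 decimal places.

9.57 centimetres

At 73.332° a degree of longitude is 111200 × cos 73.332° ≈ 31895 m, so 3e-06° corresponds to 0.095685 m.
That is 0.095685 m = 9.5685 cm.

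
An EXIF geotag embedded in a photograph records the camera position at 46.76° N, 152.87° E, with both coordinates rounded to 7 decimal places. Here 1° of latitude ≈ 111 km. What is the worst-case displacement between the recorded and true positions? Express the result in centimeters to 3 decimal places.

Rounding to 7 decimal places leaves each coordinate within ±5e-08° of the true value.
N–S: 5e-08° × 111000 m/° = 0.00555 m.
E–W at 46.76°: 5e-08° × 111000 × cos 46.76° = 5e-08 × 111000 × 0.6851 ≈ 0.00380206 m.
The two errors are perpendicular, so the maximum displacement is √(0.00555² + 0.00380206²) ≈ 0.00672742 m.
That is 0.00672742 m = 0.67274 cm.

0.673 centimeters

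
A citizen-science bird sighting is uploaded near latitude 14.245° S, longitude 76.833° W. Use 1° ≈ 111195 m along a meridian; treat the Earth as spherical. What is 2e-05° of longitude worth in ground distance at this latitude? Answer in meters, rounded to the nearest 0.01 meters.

One degree of longitude here spans 111195 × cos 14.245° = 111195 × 0.9693 ≈ 107776 m; 2e-05° of that is 2.15552 m.

2.16 meters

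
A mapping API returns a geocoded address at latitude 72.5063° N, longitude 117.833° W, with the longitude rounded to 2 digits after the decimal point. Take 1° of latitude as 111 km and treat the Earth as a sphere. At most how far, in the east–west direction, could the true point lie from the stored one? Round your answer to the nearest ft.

Rounding to 2 decimal places leaves the longitude within ±0.005° of the true value.
At latitude 72.5063° a degree of longitude spans 111000 m × cos 72.5063° = 111000 × 0.3006 ≈ 33366.7 m.
So at most 0.005° × 33366.7 ≈ 166.834 m east–west.
In feet: 166.834 m ÷ 0.3048 ≈ 547.35 ft.

547 ft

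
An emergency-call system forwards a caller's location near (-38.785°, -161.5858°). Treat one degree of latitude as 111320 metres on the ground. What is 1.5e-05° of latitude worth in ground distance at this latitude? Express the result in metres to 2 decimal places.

Along a meridian 1.5e-05° is 1.5e-05 × 111320 = 1.6698 m.

1.67 metres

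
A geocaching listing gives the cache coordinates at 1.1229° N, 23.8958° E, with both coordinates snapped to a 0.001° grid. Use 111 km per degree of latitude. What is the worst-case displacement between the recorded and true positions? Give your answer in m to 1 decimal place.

With a 0.001° grid the true value lies within half a step, ±0.001°/2 = ±0.0005°, of the stored one.
North–south component: 0.0005° × 111000 = 55.5 m.
East–west component at 1.1229°: 0.0005° × 111000 × cos 1.1229° ≈ 0.0005 × 110979 ≈ 55.4893 m.
The two errors are perpendicular, so the maximum displacement is √(55.5² + 55.4893²) ≈ 78.4813 m.

78.5 m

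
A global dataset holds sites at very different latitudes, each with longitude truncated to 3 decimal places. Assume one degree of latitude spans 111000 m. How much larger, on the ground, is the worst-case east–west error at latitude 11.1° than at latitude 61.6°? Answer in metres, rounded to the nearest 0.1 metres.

Truncating at 3 decimal places can drop up to a full unit in the last place, so the longitude may be off by as much as 0.001°.
Error at 11.1° = 0.001° × 111000 × cos 11.1° ≈ 111 × 0.9813 = 108.92 m.
At 61.6°: 0.001° × 111000 × cos 61.6° = 0.001 × 111000 × 0.4756 ≈ 52.794 m.
So the lower-latitude error exceeds the higher by 108.92 − 52.794 = 56.129 m.

56.1 metres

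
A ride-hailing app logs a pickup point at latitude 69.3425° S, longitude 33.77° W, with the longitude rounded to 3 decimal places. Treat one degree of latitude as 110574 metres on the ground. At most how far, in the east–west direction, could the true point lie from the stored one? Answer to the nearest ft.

Rounding to 3 decimal places leaves the longitude within ±0.0005° of the true value.
Parallels shrink by cos φ, so at 69.3425° a degree of longitude is 110574 × 0.3528 ≈ 39008.4 m.
So at most 0.0005° × 39008.4 ≈ 19.5042 m east–west.
In feet: 19.5042 m ÷ 0.3048 ≈ 63.99 ft.

64 ft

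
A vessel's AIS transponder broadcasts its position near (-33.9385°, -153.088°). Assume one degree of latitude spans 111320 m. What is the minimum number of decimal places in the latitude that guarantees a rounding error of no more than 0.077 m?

One degree of latitude covers 111320 m.
With N decimal places the half-ulp bound is 0.5·10⁻ᴺ°, or 0.5·10⁻ᴺ × 111320 m on the ground.
Need 0.5 × 111320 × 10⁻ᴺ ≤ 0.077 → 10⁻ᴺ ≤ 1.383e-06, so N ≥ 5.86.
N = 5 would give 0.557 m (too coarse); N = 6 gives 0.0557 m ≤ 0.077 m.

6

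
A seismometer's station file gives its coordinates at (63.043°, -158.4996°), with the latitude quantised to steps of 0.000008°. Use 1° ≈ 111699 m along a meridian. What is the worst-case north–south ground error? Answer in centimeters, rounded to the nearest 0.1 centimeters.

With a 0.000008° grid the true value lies within half a step, ±0.000008°/2 = ±4e-06°, of the stored one.
Along the meridian that is 4e-06° × 111699 m/° = 0.446796 m.
That is 0.446796 m = 44.68 cm.

44.7 centimeters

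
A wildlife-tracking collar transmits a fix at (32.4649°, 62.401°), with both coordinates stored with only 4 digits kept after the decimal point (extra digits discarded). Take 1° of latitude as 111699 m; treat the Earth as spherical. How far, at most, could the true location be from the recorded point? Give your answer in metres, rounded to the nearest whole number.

Truncating at 4 decimal places can drop up to a full unit in the last place, so each coordinate may be off by as much as 0.0001°.
North–south component: 0.0001° × 111699 = 11.1699 m.
Longitude error → 0.0001 × 111699 × cos 32.4649° = 0.0001 × 111699 × 0.8437 ≈ 9.42427 m.
The two errors are perpendicular, so the maximum displacement is √(11.1699² + 9.42427²) ≈ 14.6145 m.

15 metres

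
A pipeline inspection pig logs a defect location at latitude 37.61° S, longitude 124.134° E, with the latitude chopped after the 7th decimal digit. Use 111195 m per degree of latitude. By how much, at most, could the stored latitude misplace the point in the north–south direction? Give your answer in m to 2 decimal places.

0.01 m

Truncating at 7 decimal places can drop up to a full unit in the last place, so the latitude may be off by as much as 1e-07°.
So the N–S error is at most 1e-07 × 111195 = 0.0111195 m.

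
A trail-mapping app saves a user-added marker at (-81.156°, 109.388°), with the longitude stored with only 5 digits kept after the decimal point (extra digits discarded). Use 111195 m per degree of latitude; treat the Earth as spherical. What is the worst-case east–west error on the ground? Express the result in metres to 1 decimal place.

Truncating at 5 decimal places can drop up to a full unit in the last place, so the longitude may be off by as much as 1e-05°.
Parallels shrink by cos φ, so at 81.156° a degree of longitude is 111195 × 0.1537 ≈ 17095.6 m.
East–west error: 1e-05° × 17095.6 m/° ≈ 0.170956 m.

0.2 metres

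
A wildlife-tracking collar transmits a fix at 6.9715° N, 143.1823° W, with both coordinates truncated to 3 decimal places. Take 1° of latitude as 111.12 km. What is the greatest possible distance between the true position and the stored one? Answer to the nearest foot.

514 feet

Truncating at 3 decimal places can drop up to a full unit in the last place, so each coordinate may be off by as much as 0.001°.
Latitude error → 0.001 × 111120 = 111.12 m along the meridian.
Longitude error → 0.001 × 111120 × cos 6.9715° = 0.001 × 111120 × 0.9926 ≈ 110.298 m.
Combining orthogonally: (111.12² + 110.298²)^½ ≈ 156.568 m.
In feet: 156.568 m ÷ 0.3048 ≈ 513.67 ft.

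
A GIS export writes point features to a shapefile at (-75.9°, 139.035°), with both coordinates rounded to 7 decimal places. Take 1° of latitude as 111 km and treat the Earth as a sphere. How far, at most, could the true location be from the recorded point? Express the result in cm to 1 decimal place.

0.6 cm

Rounding to 7 decimal places leaves each coordinate within ±5e-08° of the true value.
Latitude error → 5e-08 × 111000 = 0.00555 m along the meridian.
East–west component at 75.9°: 5e-08° × 111000 × cos 75.9° ≈ 5e-08 × 27041.3 ≈ 0.00135206 m.
The two errors are perpendicular, so the maximum displacement is √(0.00555² + 0.00135206²) ≈ 0.00571232 m.
That is 0.00571232 m = 0.57123 cm.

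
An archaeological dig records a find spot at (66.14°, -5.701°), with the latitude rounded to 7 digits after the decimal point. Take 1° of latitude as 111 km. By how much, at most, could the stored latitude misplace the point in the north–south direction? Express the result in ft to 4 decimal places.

0.0182 ft

Rounding to 7 decimal places leaves the latitude within ±5e-08° of the true value.
So the N–S error is at most 5e-08 × 111000 = 0.00555 m.
Converting: 0.00555 m × 3.2808 ft/m ≈ 0.018209 ft.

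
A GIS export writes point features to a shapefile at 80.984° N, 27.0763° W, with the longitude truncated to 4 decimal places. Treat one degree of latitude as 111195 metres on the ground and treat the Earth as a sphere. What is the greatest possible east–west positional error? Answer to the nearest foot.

6 feet

Truncating at 4 decimal places can drop up to a full unit in the last place, so the longitude may be off by as much as 0.0001°.
At latitude 80.984° a degree of longitude spans 111195 m × cos 80.984° = 111195 × 0.1567 ≈ 17425.4 m.
East–west error: 0.0001° × 17425.4 m/° ≈ 1.74254 m.
In feet: 1.74254 m ÷ 0.3048 ≈ 5.717 ft.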